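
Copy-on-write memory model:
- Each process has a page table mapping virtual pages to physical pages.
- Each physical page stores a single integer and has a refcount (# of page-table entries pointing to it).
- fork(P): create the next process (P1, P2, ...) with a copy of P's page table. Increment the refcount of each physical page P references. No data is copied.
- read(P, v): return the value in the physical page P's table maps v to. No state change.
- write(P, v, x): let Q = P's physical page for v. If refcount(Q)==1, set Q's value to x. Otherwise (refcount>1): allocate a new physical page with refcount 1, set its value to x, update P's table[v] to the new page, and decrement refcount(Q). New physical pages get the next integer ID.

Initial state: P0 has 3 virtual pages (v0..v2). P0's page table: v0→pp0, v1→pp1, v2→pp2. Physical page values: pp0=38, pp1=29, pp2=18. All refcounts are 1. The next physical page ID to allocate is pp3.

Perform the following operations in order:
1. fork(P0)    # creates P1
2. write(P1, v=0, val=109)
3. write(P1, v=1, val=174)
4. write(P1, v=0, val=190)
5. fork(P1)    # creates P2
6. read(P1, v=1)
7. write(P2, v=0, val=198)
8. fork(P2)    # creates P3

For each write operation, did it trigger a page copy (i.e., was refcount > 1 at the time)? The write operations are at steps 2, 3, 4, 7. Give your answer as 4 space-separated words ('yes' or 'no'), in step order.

Op 1: fork(P0) -> P1. 3 ppages; refcounts: pp0:2 pp1:2 pp2:2
Op 2: write(P1, v0, 109). refcount(pp0)=2>1 -> COPY to pp3. 4 ppages; refcounts: pp0:1 pp1:2 pp2:2 pp3:1
Op 3: write(P1, v1, 174). refcount(pp1)=2>1 -> COPY to pp4. 5 ppages; refcounts: pp0:1 pp1:1 pp2:2 pp3:1 pp4:1
Op 4: write(P1, v0, 190). refcount(pp3)=1 -> write in place. 5 ppages; refcounts: pp0:1 pp1:1 pp2:2 pp3:1 pp4:1
Op 5: fork(P1) -> P2. 5 ppages; refcounts: pp0:1 pp1:1 pp2:3 pp3:2 pp4:2
Op 6: read(P1, v1) -> 174. No state change.
Op 7: write(P2, v0, 198). refcount(pp3)=2>1 -> COPY to pp5. 6 ppages; refcounts: pp0:1 pp1:1 pp2:3 pp3:1 pp4:2 pp5:1
Op 8: fork(P2) -> P3. 6 ppages; refcounts: pp0:1 pp1:1 pp2:4 pp3:1 pp4:3 pp5:2

yes yes no yes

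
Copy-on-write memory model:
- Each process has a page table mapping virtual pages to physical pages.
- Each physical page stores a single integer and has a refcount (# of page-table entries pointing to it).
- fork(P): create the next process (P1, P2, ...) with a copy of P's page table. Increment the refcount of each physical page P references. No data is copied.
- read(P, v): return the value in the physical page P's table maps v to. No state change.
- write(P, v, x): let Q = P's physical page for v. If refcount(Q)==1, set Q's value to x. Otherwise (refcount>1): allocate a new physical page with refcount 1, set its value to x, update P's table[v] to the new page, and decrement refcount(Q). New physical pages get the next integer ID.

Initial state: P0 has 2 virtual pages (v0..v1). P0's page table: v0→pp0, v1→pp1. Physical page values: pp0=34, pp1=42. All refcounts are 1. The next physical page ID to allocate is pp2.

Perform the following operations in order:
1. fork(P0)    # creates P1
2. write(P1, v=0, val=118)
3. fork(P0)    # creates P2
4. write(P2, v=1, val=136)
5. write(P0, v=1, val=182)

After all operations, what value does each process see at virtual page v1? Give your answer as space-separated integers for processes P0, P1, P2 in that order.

Op 1: fork(P0) -> P1. 2 ppages; refcounts: pp0:2 pp1:2
Op 2: write(P1, v0, 118). refcount(pp0)=2>1 -> COPY to pp2. 3 ppages; refcounts: pp0:1 pp1:2 pp2:1
Op 3: fork(P0) -> P2. 3 ppages; refcounts: pp0:2 pp1:3 pp2:1
Op 4: write(P2, v1, 136). refcount(pp1)=3>1 -> COPY to pp3. 4 ppages; refcounts: pp0:2 pp1:2 pp2:1 pp3:1
Op 5: write(P0, v1, 182). refcount(pp1)=2>1 -> COPY to pp4. 5 ppages; refcounts: pp0:2 pp1:1 pp2:1 pp3:1 pp4:1
P0: v1 -> pp4 = 182
P1: v1 -> pp1 = 42
P2: v1 -> pp3 = 136

Answer: 182 42 136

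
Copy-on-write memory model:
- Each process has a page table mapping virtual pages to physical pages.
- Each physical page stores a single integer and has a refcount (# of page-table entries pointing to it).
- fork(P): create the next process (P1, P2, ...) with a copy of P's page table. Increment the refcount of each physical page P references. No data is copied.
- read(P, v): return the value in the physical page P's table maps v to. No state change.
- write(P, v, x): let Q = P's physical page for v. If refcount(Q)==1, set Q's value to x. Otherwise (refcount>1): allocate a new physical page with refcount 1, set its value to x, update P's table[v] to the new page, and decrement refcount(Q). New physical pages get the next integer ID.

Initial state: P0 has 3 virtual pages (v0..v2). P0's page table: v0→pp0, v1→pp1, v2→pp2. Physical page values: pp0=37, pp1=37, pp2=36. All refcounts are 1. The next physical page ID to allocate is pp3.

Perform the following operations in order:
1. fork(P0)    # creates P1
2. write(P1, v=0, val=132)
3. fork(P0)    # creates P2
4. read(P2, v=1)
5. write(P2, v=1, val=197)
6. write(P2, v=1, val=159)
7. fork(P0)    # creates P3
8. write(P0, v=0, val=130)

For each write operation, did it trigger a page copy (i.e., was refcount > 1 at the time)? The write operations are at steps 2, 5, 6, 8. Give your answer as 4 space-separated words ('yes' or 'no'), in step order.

Op 1: fork(P0) -> P1. 3 ppages; refcounts: pp0:2 pp1:2 pp2:2
Op 2: write(P1, v0, 132). refcount(pp0)=2>1 -> COPY to pp3. 4 ppages; refcounts: pp0:1 pp1:2 pp2:2 pp3:1
Op 3: fork(P0) -> P2. 4 ppages; refcounts: pp0:2 pp1:3 pp2:3 pp3:1
Op 4: read(P2, v1) -> 37. No state change.
Op 5: write(P2, v1, 197). refcount(pp1)=3>1 -> COPY to pp4. 5 ppages; refcounts: pp0:2 pp1:2 pp2:3 pp3:1 pp4:1
Op 6: write(P2, v1, 159). refcount(pp4)=1 -> write in place. 5 ppages; refcounts: pp0:2 pp1:2 pp2:3 pp3:1 pp4:1
Op 7: fork(P0) -> P3. 5 ppages; refcounts: pp0:3 pp1:3 pp2:4 pp3:1 pp4:1
Op 8: write(P0, v0, 130). refcount(pp0)=3>1 -> COPY to pp5. 6 ppages; refcounts: pp0:2 pp1:3 pp2:4 pp3:1 pp4:1 pp5:1

yes yes no yes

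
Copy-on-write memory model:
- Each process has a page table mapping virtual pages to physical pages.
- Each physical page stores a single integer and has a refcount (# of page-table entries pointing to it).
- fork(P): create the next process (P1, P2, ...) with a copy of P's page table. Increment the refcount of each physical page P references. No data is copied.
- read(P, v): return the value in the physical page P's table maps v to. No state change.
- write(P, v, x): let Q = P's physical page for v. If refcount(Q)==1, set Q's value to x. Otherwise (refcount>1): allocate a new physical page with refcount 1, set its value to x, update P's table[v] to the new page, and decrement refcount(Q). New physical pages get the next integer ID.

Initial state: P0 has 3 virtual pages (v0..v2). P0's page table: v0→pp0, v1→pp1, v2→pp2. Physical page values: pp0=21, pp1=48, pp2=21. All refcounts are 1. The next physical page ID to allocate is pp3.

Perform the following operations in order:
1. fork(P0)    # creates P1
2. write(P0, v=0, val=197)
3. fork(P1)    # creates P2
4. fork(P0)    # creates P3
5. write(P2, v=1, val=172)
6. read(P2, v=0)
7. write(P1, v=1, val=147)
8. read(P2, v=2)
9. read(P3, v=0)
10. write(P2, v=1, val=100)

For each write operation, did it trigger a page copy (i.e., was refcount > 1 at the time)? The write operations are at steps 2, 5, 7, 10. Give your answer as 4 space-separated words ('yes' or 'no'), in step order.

Op 1: fork(P0) -> P1. 3 ppages; refcounts: pp0:2 pp1:2 pp2:2
Op 2: write(P0, v0, 197). refcount(pp0)=2>1 -> COPY to pp3. 4 ppages; refcounts: pp0:1 pp1:2 pp2:2 pp3:1
Op 3: fork(P1) -> P2. 4 ppages; refcounts: pp0:2 pp1:3 pp2:3 pp3:1
Op 4: fork(P0) -> P3. 4 ppages; refcounts: pp0:2 pp1:4 pp2:4 pp3:2
Op 5: write(P2, v1, 172). refcount(pp1)=4>1 -> COPY to pp4. 5 ppages; refcounts: pp0:2 pp1:3 pp2:4 pp3:2 pp4:1
Op 6: read(P2, v0) -> 21. No state change.
Op 7: write(P1, v1, 147). refcount(pp1)=3>1 -> COPY to pp5. 6 ppages; refcounts: pp0:2 pp1:2 pp2:4 pp3:2 pp4:1 pp5:1
Op 8: read(P2, v2) -> 21. No state change.
Op 9: read(P3, v0) -> 197. No state change.
Op 10: write(P2, v1, 100). refcount(pp4)=1 -> write in place. 6 ppages; refcounts: pp0:2 pp1:2 pp2:4 pp3:2 pp4:1 pp5:1

yes yes yes no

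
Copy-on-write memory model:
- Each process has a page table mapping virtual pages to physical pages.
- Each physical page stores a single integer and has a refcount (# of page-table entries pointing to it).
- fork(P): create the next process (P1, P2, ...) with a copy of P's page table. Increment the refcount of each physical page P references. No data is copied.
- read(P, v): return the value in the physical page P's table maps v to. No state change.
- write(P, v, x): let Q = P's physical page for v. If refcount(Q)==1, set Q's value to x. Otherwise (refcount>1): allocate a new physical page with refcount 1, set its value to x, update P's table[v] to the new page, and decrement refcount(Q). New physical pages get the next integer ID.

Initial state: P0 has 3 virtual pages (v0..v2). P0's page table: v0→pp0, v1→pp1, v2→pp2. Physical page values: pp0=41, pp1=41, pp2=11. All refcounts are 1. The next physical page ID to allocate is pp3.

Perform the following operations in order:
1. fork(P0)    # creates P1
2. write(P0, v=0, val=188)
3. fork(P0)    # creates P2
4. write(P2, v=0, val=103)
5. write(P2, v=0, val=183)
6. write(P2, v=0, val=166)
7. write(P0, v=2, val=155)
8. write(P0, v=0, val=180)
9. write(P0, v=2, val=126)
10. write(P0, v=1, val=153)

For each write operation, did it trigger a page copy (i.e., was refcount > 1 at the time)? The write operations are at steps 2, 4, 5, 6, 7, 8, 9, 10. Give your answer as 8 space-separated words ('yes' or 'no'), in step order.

Op 1: fork(P0) -> P1. 3 ppages; refcounts: pp0:2 pp1:2 pp2:2
Op 2: write(P0, v0, 188). refcount(pp0)=2>1 -> COPY to pp3. 4 ppages; refcounts: pp0:1 pp1:2 pp2:2 pp3:1
Op 3: fork(P0) -> P2. 4 ppages; refcounts: pp0:1 pp1:3 pp2:3 pp3:2
Op 4: write(P2, v0, 103). refcount(pp3)=2>1 -> COPY to pp4. 5 ppages; refcounts: pp0:1 pp1:3 pp2:3 pp3:1 pp4:1
Op 5: write(P2, v0, 183). refcount(pp4)=1 -> write in place. 5 ppages; refcounts: pp0:1 pp1:3 pp2:3 pp3:1 pp4:1
Op 6: write(P2, v0, 166). refcount(pp4)=1 -> write in place. 5 ppages; refcounts: pp0:1 pp1:3 pp2:3 pp3:1 pp4:1
Op 7: write(P0, v2, 155). refcount(pp2)=3>1 -> COPY to pp5. 6 ppages; refcounts: pp0:1 pp1:3 pp2:2 pp3:1 pp4:1 pp5:1
Op 8: write(P0, v0, 180). refcount(pp3)=1 -> write in place. 6 ppages; refcounts: pp0:1 pp1:3 pp2:2 pp3:1 pp4:1 pp5:1
Op 9: write(P0, v2, 126). refcount(pp5)=1 -> write in place. 6 ppages; refcounts: pp0:1 pp1:3 pp2:2 pp3:1 pp4:1 pp5:1
Op 10: write(P0, v1, 153). refcount(pp1)=3>1 -> COPY to pp6. 7 ppages; refcounts: pp0:1 pp1:2 pp2:2 pp3:1 pp4:1 pp5:1 pp6:1

yes yes no no yes no no yes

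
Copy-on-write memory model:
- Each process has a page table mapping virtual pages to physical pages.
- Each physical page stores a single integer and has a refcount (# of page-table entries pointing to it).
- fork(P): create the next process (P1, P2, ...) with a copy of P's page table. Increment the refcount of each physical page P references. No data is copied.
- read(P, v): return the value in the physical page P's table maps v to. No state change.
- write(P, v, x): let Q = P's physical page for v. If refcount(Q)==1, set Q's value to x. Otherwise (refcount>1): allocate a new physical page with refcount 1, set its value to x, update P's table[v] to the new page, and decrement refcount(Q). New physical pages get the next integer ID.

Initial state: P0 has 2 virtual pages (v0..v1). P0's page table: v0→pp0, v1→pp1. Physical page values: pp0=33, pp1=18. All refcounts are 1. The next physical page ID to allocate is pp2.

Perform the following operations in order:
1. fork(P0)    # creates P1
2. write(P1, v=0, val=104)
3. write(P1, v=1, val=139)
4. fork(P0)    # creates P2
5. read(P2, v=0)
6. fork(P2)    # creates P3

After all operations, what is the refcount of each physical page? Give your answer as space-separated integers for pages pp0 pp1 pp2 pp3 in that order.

Answer: 3 3 1 1

Derivation:
Op 1: fork(P0) -> P1. 2 ppages; refcounts: pp0:2 pp1:2
Op 2: write(P1, v0, 104). refcount(pp0)=2>1 -> COPY to pp2. 3 ppages; refcounts: pp0:1 pp1:2 pp2:1
Op 3: write(P1, v1, 139). refcount(pp1)=2>1 -> COPY to pp3. 4 ppages; refcounts: pp0:1 pp1:1 pp2:1 pp3:1
Op 4: fork(P0) -> P2. 4 ppages; refcounts: pp0:2 pp1:2 pp2:1 pp3:1
Op 5: read(P2, v0) -> 33. No state change.
Op 6: fork(P2) -> P3. 4 ppages; refcounts: pp0:3 pp1:3 pp2:1 pp3:1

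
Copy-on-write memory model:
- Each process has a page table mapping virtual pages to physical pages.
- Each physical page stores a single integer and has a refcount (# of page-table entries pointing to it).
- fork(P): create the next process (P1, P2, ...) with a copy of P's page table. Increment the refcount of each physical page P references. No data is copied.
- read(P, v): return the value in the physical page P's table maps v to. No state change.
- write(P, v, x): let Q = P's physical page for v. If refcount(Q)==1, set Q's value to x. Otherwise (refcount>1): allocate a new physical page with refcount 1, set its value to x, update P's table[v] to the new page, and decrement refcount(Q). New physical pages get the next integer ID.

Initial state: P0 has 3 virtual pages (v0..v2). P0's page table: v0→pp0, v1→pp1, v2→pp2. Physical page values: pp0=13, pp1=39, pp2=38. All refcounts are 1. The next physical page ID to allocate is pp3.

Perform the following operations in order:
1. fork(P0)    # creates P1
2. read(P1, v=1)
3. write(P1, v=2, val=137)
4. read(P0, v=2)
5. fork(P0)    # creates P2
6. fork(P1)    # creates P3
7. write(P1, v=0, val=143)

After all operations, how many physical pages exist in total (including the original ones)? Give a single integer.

Op 1: fork(P0) -> P1. 3 ppages; refcounts: pp0:2 pp1:2 pp2:2
Op 2: read(P1, v1) -> 39. No state change.
Op 3: write(P1, v2, 137). refcount(pp2)=2>1 -> COPY to pp3. 4 ppages; refcounts: pp0:2 pp1:2 pp2:1 pp3:1
Op 4: read(P0, v2) -> 38. No state change.
Op 5: fork(P0) -> P2. 4 ppages; refcounts: pp0:3 pp1:3 pp2:2 pp3:1
Op 6: fork(P1) -> P3. 4 ppages; refcounts: pp0:4 pp1:4 pp2:2 pp3:2
Op 7: write(P1, v0, 143). refcount(pp0)=4>1 -> COPY to pp4. 5 ppages; refcounts: pp0:3 pp1:4 pp2:2 pp3:2 pp4:1

Answer: 5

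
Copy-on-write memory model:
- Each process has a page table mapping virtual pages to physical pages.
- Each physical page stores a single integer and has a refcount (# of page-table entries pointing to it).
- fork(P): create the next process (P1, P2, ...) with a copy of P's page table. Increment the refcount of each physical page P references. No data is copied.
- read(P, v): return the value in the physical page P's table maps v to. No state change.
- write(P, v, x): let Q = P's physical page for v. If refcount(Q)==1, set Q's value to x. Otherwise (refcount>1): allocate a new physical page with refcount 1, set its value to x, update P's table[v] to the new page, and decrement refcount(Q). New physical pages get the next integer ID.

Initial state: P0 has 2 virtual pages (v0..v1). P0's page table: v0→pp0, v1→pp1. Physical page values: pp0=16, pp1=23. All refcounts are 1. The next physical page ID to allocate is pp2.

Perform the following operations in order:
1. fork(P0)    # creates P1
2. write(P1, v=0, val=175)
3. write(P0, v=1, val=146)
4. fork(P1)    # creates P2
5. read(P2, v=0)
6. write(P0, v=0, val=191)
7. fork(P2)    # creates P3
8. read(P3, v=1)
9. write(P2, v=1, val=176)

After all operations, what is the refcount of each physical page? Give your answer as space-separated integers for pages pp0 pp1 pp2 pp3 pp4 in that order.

Op 1: fork(P0) -> P1. 2 ppages; refcounts: pp0:2 pp1:2
Op 2: write(P1, v0, 175). refcount(pp0)=2>1 -> COPY to pp2. 3 ppages; refcounts: pp0:1 pp1:2 pp2:1
Op 3: write(P0, v1, 146). refcount(pp1)=2>1 -> COPY to pp3. 4 ppages; refcounts: pp0:1 pp1:1 pp2:1 pp3:1
Op 4: fork(P1) -> P2. 4 ppages; refcounts: pp0:1 pp1:2 pp2:2 pp3:1
Op 5: read(P2, v0) -> 175. No state change.
Op 6: write(P0, v0, 191). refcount(pp0)=1 -> write in place. 4 ppages; refcounts: pp0:1 pp1:2 pp2:2 pp3:1
Op 7: fork(P2) -> P3. 4 ppages; refcounts: pp0:1 pp1:3 pp2:3 pp3:1
Op 8: read(P3, v1) -> 23. No state change.
Op 9: write(P2, v1, 176). refcount(pp1)=3>1 -> COPY to pp4. 5 ppages; refcounts: pp0:1 pp1:2 pp2:3 pp3:1 pp4:1

Answer: 1 2 3 1 1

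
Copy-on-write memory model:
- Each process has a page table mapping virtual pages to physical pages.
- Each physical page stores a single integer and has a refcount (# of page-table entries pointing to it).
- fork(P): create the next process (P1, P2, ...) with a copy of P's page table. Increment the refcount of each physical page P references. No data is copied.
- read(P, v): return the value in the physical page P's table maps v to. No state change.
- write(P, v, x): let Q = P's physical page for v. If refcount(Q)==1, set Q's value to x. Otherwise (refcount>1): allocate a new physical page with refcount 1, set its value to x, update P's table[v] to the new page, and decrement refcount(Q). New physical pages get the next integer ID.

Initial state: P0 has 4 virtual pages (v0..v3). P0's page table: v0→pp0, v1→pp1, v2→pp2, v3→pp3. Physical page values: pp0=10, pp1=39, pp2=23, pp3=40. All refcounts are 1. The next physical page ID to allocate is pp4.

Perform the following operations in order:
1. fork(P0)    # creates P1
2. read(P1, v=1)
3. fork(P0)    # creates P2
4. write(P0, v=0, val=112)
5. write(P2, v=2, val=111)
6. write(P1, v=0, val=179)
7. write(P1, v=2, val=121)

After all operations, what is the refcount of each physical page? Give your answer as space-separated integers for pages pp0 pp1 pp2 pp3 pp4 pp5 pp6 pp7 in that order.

Answer: 1 3 1 3 1 1 1 1

Derivation:
Op 1: fork(P0) -> P1. 4 ppages; refcounts: pp0:2 pp1:2 pp2:2 pp3:2
Op 2: read(P1, v1) -> 39. No state change.
Op 3: fork(P0) -> P2. 4 ppages; refcounts: pp0:3 pp1:3 pp2:3 pp3:3
Op 4: write(P0, v0, 112). refcount(pp0)=3>1 -> COPY to pp4. 5 ppages; refcounts: pp0:2 pp1:3 pp2:3 pp3:3 pp4:1
Op 5: write(P2, v2, 111). refcount(pp2)=3>1 -> COPY to pp5. 6 ppages; refcounts: pp0:2 pp1:3 pp2:2 pp3:3 pp4:1 pp5:1
Op 6: write(P1, v0, 179). refcount(pp0)=2>1 -> COPY to pp6. 7 ppages; refcounts: pp0:1 pp1:3 pp2:2 pp3:3 pp4:1 pp5:1 pp6:1
Op 7: write(P1, v2, 121). refcount(pp2)=2>1 -> COPY to pp7. 8 ppages; refcounts: pp0:1 pp1:3 pp2:1 pp3:3 pp4:1 pp5:1 pp6:1 pp7:1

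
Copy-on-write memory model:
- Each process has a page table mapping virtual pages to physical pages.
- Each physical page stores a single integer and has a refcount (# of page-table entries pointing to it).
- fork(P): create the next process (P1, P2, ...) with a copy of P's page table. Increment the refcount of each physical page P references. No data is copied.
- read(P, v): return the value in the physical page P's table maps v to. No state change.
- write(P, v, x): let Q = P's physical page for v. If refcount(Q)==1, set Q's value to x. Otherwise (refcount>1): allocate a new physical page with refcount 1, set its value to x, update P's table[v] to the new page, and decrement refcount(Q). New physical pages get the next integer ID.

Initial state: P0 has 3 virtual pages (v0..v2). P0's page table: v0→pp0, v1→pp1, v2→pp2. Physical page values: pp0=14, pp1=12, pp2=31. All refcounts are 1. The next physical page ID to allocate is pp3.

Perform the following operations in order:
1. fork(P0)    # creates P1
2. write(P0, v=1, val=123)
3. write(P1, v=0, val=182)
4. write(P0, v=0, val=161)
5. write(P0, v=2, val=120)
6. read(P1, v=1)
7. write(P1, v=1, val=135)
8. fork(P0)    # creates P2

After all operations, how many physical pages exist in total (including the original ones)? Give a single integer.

Answer: 6

Derivation:
Op 1: fork(P0) -> P1. 3 ppages; refcounts: pp0:2 pp1:2 pp2:2
Op 2: write(P0, v1, 123). refcount(pp1)=2>1 -> COPY to pp3. 4 ppages; refcounts: pp0:2 pp1:1 pp2:2 pp3:1
Op 3: write(P1, v0, 182). refcount(pp0)=2>1 -> COPY to pp4. 5 ppages; refcounts: pp0:1 pp1:1 pp2:2 pp3:1 pp4:1
Op 4: write(P0, v0, 161). refcount(pp0)=1 -> write in place. 5 ppages; refcounts: pp0:1 pp1:1 pp2:2 pp3:1 pp4:1
Op 5: write(P0, v2, 120). refcount(pp2)=2>1 -> COPY to pp5. 6 ppages; refcounts: pp0:1 pp1:1 pp2:1 pp3:1 pp4:1 pp5:1
Op 6: read(P1, v1) -> 12. No state change.
Op 7: write(P1, v1, 135). refcount(pp1)=1 -> write in place. 6 ppages; refcounts: pp0:1 pp1:1 pp2:1 pp3:1 pp4:1 pp5:1
Op 8: fork(P0) -> P2. 6 ppages; refcounts: pp0:2 pp1:1 pp2:1 pp3:2 pp4:1 pp5:2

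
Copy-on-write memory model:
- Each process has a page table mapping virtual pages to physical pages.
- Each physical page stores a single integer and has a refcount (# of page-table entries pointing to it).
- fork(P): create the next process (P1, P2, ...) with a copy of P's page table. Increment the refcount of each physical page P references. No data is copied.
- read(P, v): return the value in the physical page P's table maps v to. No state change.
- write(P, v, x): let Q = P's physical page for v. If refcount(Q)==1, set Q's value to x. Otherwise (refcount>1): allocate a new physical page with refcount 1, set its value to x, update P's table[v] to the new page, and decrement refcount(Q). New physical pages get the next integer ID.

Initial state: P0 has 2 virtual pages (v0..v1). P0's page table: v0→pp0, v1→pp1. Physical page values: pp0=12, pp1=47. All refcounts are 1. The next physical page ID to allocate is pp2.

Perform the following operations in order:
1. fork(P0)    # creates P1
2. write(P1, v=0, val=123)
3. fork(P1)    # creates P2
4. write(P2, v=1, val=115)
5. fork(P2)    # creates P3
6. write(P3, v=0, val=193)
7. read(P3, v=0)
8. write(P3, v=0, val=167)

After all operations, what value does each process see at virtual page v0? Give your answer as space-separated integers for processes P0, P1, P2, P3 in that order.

Answer: 12 123 123 167

Derivation:
Op 1: fork(P0) -> P1. 2 ppages; refcounts: pp0:2 pp1:2
Op 2: write(P1, v0, 123). refcount(pp0)=2>1 -> COPY to pp2. 3 ppages; refcounts: pp0:1 pp1:2 pp2:1
Op 3: fork(P1) -> P2. 3 ppages; refcounts: pp0:1 pp1:3 pp2:2
Op 4: write(P2, v1, 115). refcount(pp1)=3>1 -> COPY to pp3. 4 ppages; refcounts: pp0:1 pp1:2 pp2:2 pp3:1
Op 5: fork(P2) -> P3. 4 ppages; refcounts: pp0:1 pp1:2 pp2:3 pp3:2
Op 6: write(P3, v0, 193). refcount(pp2)=3>1 -> COPY to pp4. 5 ppages; refcounts: pp0:1 pp1:2 pp2:2 pp3:2 pp4:1
Op 7: read(P3, v0) -> 193. No state change.
Op 8: write(P3, v0, 167). refcount(pp4)=1 -> write in place. 5 ppages; refcounts: pp0:1 pp1:2 pp2:2 pp3:2 pp4:1
P0: v0 -> pp0 = 12
P1: v0 -> pp2 = 123
P2: v0 -> pp2 = 123
P3: v0 -> pp4 = 167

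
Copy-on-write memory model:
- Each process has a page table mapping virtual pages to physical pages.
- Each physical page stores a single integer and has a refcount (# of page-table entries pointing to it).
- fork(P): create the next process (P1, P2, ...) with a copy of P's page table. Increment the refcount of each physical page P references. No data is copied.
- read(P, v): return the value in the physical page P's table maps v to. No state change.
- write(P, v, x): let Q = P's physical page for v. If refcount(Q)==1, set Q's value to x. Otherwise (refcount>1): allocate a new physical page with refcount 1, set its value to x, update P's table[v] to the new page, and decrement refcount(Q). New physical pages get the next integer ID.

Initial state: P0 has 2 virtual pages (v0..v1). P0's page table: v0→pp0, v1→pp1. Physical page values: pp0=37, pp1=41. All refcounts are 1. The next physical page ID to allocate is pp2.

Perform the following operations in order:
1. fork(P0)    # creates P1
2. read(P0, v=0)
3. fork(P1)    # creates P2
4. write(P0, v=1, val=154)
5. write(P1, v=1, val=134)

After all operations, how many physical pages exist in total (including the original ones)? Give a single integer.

Answer: 4

Derivation:
Op 1: fork(P0) -> P1. 2 ppages; refcounts: pp0:2 pp1:2
Op 2: read(P0, v0) -> 37. No state change.
Op 3: fork(P1) -> P2. 2 ppages; refcounts: pp0:3 pp1:3
Op 4: write(P0, v1, 154). refcount(pp1)=3>1 -> COPY to pp2. 3 ppages; refcounts: pp0:3 pp1:2 pp2:1
Op 5: write(P1, v1, 134). refcount(pp1)=2>1 -> COPY to pp3. 4 ppages; refcounts: pp0:3 pp1:1 pp2:1 pp3:1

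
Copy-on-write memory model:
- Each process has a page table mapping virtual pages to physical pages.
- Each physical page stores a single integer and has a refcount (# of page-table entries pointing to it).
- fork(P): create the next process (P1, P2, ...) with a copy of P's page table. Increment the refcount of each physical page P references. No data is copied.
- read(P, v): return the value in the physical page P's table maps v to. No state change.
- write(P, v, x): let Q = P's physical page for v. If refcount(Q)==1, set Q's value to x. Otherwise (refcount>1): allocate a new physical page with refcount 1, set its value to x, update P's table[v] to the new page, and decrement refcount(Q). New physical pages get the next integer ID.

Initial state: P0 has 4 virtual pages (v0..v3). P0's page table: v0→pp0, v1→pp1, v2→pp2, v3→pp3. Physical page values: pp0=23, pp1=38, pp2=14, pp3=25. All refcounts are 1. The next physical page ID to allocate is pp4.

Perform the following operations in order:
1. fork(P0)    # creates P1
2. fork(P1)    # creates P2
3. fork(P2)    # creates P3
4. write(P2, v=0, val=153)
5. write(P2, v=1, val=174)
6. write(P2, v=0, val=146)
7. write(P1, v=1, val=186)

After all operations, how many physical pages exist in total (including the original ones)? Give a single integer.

Answer: 7

Derivation:
Op 1: fork(P0) -> P1. 4 ppages; refcounts: pp0:2 pp1:2 pp2:2 pp3:2
Op 2: fork(P1) -> P2. 4 ppages; refcounts: pp0:3 pp1:3 pp2:3 pp3:3
Op 3: fork(P2) -> P3. 4 ppages; refcounts: pp0:4 pp1:4 pp2:4 pp3:4
Op 4: write(P2, v0, 153). refcount(pp0)=4>1 -> COPY to pp4. 5 ppages; refcounts: pp0:3 pp1:4 pp2:4 pp3:4 pp4:1
Op 5: write(P2, v1, 174). refcount(pp1)=4>1 -> COPY to pp5. 6 ppages; refcounts: pp0:3 pp1:3 pp2:4 pp3:4 pp4:1 pp5:1
Op 6: write(P2, v0, 146). refcount(pp4)=1 -> write in place. 6 ppages; refcounts: pp0:3 pp1:3 pp2:4 pp3:4 pp4:1 pp5:1
Op 7: write(P1, v1, 186). refcount(pp1)=3>1 -> COPY to pp6. 7 ppages; refcounts: pp0:3 pp1:2 pp2:4 pp3:4 pp4:1 pp5:1 pp6:1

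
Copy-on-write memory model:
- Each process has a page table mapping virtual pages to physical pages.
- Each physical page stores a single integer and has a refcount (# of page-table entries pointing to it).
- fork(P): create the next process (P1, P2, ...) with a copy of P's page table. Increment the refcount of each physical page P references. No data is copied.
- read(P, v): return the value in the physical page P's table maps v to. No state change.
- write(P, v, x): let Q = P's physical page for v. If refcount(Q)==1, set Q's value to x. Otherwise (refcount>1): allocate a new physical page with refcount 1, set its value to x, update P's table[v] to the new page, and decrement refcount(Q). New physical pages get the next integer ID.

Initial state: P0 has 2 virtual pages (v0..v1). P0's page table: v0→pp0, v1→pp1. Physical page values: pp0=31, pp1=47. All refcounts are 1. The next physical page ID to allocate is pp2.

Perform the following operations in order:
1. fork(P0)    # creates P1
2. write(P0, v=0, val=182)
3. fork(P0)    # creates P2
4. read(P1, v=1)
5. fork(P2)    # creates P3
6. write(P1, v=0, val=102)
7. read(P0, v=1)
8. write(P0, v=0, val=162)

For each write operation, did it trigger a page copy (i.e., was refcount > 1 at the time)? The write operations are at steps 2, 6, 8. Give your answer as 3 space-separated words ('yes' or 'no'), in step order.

Op 1: fork(P0) -> P1. 2 ppages; refcounts: pp0:2 pp1:2
Op 2: write(P0, v0, 182). refcount(pp0)=2>1 -> COPY to pp2. 3 ppages; refcounts: pp0:1 pp1:2 pp2:1
Op 3: fork(P0) -> P2. 3 ppages; refcounts: pp0:1 pp1:3 pp2:2
Op 4: read(P1, v1) -> 47. No state change.
Op 5: fork(P2) -> P3. 3 ppages; refcounts: pp0:1 pp1:4 pp2:3
Op 6: write(P1, v0, 102). refcount(pp0)=1 -> write in place. 3 ppages; refcounts: pp0:1 pp1:4 pp2:3
Op 7: read(P0, v1) -> 47. No state change.
Op 8: write(P0, v0, 162). refcount(pp2)=3>1 -> COPY to pp3. 4 ppages; refcounts: pp0:1 pp1:4 pp2:2 pp3:1

yes no yes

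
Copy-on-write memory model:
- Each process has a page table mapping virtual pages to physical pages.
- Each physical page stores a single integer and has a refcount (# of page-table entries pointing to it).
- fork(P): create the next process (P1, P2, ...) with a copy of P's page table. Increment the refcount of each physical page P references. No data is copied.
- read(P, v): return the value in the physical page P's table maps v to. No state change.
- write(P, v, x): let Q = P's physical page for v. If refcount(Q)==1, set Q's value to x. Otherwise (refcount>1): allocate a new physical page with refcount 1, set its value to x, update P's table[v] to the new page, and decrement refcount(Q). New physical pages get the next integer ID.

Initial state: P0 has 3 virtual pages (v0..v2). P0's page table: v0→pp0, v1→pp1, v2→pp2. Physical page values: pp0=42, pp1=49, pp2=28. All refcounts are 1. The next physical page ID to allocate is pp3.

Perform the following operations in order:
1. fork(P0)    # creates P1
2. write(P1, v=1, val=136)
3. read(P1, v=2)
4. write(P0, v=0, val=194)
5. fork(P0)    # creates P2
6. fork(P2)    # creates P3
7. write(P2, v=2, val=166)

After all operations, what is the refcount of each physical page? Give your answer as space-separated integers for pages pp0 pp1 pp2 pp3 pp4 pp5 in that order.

Answer: 1 3 3 1 3 1

Derivation:
Op 1: fork(P0) -> P1. 3 ppages; refcounts: pp0:2 pp1:2 pp2:2
Op 2: write(P1, v1, 136). refcount(pp1)=2>1 -> COPY to pp3. 4 ppages; refcounts: pp0:2 pp1:1 pp2:2 pp3:1
Op 3: read(P1, v2) -> 28. No state change.
Op 4: write(P0, v0, 194). refcount(pp0)=2>1 -> COPY to pp4. 5 ppages; refcounts: pp0:1 pp1:1 pp2:2 pp3:1 pp4:1
Op 5: fork(P0) -> P2. 5 ppages; refcounts: pp0:1 pp1:2 pp2:3 pp3:1 pp4:2
Op 6: fork(P2) -> P3. 5 ppages; refcounts: pp0:1 pp1:3 pp2:4 pp3:1 pp4:3
Op 7: write(P2, v2, 166). refcount(pp2)=4>1 -> COPY to pp5. 6 ppages; refcounts: pp0:1 pp1:3 pp2:3 pp3:1 pp4:3 pp5:1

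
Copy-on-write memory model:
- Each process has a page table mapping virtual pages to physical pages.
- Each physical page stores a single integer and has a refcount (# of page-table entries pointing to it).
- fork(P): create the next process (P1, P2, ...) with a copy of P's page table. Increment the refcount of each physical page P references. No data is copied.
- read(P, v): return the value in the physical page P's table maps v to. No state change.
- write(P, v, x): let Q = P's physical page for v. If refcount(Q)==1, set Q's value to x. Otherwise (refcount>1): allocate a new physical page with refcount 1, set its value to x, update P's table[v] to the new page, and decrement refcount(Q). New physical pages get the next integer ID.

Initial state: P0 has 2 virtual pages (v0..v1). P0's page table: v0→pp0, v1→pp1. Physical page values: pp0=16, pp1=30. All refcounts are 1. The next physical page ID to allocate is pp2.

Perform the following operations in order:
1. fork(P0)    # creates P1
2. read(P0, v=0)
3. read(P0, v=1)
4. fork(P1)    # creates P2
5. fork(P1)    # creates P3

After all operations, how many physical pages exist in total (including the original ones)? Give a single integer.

Op 1: fork(P0) -> P1. 2 ppages; refcounts: pp0:2 pp1:2
Op 2: read(P0, v0) -> 16. No state change.
Op 3: read(P0, v1) -> 30. No state change.
Op 4: fork(P1) -> P2. 2 ppages; refcounts: pp0:3 pp1:3
Op 5: fork(P1) -> P3. 2 ppages; refcounts: pp0:4 pp1:4

Answer: 2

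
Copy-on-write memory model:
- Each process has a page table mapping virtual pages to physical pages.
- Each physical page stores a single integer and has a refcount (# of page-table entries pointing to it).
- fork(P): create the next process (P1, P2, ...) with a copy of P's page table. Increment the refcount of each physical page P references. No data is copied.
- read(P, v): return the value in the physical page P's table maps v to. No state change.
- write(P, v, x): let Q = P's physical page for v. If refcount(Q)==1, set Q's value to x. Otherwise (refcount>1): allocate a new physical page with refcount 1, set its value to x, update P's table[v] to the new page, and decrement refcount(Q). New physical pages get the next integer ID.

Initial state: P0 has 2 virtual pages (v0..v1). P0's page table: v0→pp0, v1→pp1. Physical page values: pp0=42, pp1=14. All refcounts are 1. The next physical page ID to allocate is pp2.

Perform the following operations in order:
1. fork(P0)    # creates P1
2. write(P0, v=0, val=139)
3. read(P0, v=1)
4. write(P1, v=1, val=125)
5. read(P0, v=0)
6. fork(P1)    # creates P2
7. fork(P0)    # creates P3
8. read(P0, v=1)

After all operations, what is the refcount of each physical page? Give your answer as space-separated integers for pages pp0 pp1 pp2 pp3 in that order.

Op 1: fork(P0) -> P1. 2 ppages; refcounts: pp0:2 pp1:2
Op 2: write(P0, v0, 139). refcount(pp0)=2>1 -> COPY to pp2. 3 ppages; refcounts: pp0:1 pp1:2 pp2:1
Op 3: read(P0, v1) -> 14. No state change.
Op 4: write(P1, v1, 125). refcount(pp1)=2>1 -> COPY to pp3. 4 ppages; refcounts: pp0:1 pp1:1 pp2:1 pp3:1
Op 5: read(P0, v0) -> 139. No state change.
Op 6: fork(P1) -> P2. 4 ppages; refcounts: pp0:2 pp1:1 pp2:1 pp3:2
Op 7: fork(P0) -> P3. 4 ppages; refcounts: pp0:2 pp1:2 pp2:2 pp3:2
Op 8: read(P0, v1) -> 14. No state change.

Answer: 2 2 2 2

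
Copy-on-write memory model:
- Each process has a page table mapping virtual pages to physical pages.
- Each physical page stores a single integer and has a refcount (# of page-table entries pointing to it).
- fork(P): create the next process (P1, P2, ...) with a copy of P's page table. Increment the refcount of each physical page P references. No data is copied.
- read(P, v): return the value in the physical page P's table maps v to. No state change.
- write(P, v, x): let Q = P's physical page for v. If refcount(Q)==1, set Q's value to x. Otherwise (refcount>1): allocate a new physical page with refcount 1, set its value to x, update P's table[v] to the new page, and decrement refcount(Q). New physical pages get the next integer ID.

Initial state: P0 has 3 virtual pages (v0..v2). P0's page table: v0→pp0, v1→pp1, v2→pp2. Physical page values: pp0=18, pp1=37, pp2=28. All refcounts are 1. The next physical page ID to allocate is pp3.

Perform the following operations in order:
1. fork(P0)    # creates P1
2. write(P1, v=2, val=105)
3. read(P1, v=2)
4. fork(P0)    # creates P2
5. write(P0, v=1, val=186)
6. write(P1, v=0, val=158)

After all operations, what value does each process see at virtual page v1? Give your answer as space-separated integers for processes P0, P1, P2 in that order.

Op 1: fork(P0) -> P1. 3 ppages; refcounts: pp0:2 pp1:2 pp2:2
Op 2: write(P1, v2, 105). refcount(pp2)=2>1 -> COPY to pp3. 4 ppages; refcounts: pp0:2 pp1:2 pp2:1 pp3:1
Op 3: read(P1, v2) -> 105. No state change.
Op 4: fork(P0) -> P2. 4 ppages; refcounts: pp0:3 pp1:3 pp2:2 pp3:1
Op 5: write(P0, v1, 186). refcount(pp1)=3>1 -> COPY to pp4. 5 ppages; refcounts: pp0:3 pp1:2 pp2:2 pp3:1 pp4:1
Op 6: write(P1, v0, 158). refcount(pp0)=3>1 -> COPY to pp5. 6 ppages; refcounts: pp0:2 pp1:2 pp2:2 pp3:1 pp4:1 pp5:1
P0: v1 -> pp4 = 186
P1: v1 -> pp1 = 37
P2: v1 -> pp1 = 37

Answer: 186 37 37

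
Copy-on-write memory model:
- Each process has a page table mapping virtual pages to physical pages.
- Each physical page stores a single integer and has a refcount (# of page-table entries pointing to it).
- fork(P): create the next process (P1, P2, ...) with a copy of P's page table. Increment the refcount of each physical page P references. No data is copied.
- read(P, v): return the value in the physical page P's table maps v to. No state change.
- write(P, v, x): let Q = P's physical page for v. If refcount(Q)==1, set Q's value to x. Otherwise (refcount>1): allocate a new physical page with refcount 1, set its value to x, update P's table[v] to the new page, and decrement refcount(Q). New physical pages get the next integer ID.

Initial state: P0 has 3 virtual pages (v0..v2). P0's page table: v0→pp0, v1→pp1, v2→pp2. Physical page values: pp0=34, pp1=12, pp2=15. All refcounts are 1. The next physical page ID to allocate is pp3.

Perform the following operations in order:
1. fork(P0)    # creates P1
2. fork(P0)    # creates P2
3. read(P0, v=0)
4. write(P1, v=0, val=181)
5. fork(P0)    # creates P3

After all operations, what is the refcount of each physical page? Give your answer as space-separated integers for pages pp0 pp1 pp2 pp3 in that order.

Op 1: fork(P0) -> P1. 3 ppages; refcounts: pp0:2 pp1:2 pp2:2
Op 2: fork(P0) -> P2. 3 ppages; refcounts: pp0:3 pp1:3 pp2:3
Op 3: read(P0, v0) -> 34. No state change.
Op 4: write(P1, v0, 181). refcount(pp0)=3>1 -> COPY to pp3. 4 ppages; refcounts: pp0:2 pp1:3 pp2:3 pp3:1
Op 5: fork(P0) -> P3. 4 ppages; refcounts: pp0:3 pp1:4 pp2:4 pp3:1

Answer: 3 4 4 1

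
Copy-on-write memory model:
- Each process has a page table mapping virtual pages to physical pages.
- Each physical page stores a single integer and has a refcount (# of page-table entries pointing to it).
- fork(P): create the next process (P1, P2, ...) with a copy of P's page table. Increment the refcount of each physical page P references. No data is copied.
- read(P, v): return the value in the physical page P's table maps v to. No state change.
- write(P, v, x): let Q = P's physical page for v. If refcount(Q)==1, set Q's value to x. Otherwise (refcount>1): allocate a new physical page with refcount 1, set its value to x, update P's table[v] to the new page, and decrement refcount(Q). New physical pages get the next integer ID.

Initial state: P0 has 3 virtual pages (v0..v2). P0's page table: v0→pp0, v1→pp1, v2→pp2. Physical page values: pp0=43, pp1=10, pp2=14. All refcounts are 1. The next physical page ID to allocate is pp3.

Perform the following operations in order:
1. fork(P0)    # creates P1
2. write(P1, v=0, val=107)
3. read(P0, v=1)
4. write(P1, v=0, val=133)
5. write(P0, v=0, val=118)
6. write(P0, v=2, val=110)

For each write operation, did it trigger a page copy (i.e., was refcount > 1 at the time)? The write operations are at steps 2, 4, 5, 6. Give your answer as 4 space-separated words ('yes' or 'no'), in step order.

Op 1: fork(P0) -> P1. 3 ppages; refcounts: pp0:2 pp1:2 pp2:2
Op 2: write(P1, v0, 107). refcount(pp0)=2>1 -> COPY to pp3. 4 ppages; refcounts: pp0:1 pp1:2 pp2:2 pp3:1
Op 3: read(P0, v1) -> 10. No state change.
Op 4: write(P1, v0, 133). refcount(pp3)=1 -> write in place. 4 ppages; refcounts: pp0:1 pp1:2 pp2:2 pp3:1
Op 5: write(P0, v0, 118). refcount(pp0)=1 -> write in place. 4 ppages; refcounts: pp0:1 pp1:2 pp2:2 pp3:1
Op 6: write(P0, v2, 110). refcount(pp2)=2>1 -> COPY to pp4. 5 ppages; refcounts: pp0:1 pp1:2 pp2:1 pp3:1 pp4:1

yes no no yes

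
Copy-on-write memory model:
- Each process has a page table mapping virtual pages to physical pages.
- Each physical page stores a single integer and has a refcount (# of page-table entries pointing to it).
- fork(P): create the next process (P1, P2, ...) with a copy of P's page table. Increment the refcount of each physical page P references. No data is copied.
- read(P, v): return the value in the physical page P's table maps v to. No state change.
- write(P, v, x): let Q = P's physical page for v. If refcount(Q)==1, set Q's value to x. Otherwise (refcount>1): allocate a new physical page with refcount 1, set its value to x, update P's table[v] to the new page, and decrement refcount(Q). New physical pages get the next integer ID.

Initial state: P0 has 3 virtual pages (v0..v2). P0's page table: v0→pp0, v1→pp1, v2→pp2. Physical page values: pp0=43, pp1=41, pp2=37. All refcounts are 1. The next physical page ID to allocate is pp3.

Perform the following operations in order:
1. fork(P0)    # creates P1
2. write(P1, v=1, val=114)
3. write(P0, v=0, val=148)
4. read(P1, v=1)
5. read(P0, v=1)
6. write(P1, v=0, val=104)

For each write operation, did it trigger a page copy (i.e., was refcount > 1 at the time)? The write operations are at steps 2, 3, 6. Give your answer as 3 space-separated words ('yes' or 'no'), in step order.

Op 1: fork(P0) -> P1. 3 ppages; refcounts: pp0:2 pp1:2 pp2:2
Op 2: write(P1, v1, 114). refcount(pp1)=2>1 -> COPY to pp3. 4 ppages; refcounts: pp0:2 pp1:1 pp2:2 pp3:1
Op 3: write(P0, v0, 148). refcount(pp0)=2>1 -> COPY to pp4. 5 ppages; refcounts: pp0:1 pp1:1 pp2:2 pp3:1 pp4:1
Op 4: read(P1, v1) -> 114. No state change.
Op 5: read(P0, v1) -> 41. No state change.
Op 6: write(P1, v0, 104). refcount(pp0)=1 -> write in place. 5 ppages; refcounts: pp0:1 pp1:1 pp2:2 pp3:1 pp4:1

yes yes no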